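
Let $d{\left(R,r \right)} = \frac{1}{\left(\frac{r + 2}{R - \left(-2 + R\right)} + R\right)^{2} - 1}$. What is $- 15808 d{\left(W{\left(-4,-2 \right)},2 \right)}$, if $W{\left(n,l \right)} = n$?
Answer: $- \frac{15808}{3} \approx -5269.3$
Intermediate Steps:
$d{\left(R,r \right)} = \frac{1}{-1 + \left(1 + R + \frac{r}{2}\right)^{2}}$ ($d{\left(R,r \right)} = \frac{1}{\left(\frac{2 + r}{2} + R\right)^{2} - 1} = \frac{1}{\left(\left(2 + r\right) \frac{1}{2} + R\right)^{2} - 1} = \frac{1}{\left(\left(1 + \frac{r}{2}\right) + R\right)^{2} - 1} = \frac{1}{\left(1 + R + \frac{r}{2}\right)^{2} - 1} = \frac{1}{-1 + \left(1 + R + \frac{r}{2}\right)^{2}}$)
$- 15808 d{\left(W{\left(-4,-2 \right)},2 \right)} = - 15808 \frac{4}{-4 + \left(2 + 2 + 2 \left(-4\right)\right)^{2}} = - 15808 \frac{4}{-4 + \left(2 + 2 - 8\right)^{2}} = - 15808 \frac{4}{-4 + \left(-4\right)^{2}} = - 15808 \frac{4}{-4 + 16} = - 15808 \cdot \frac{4}{12} = - 15808 \cdot 4 \cdot \frac{1}{12} = \left(-15808\right) \frac{1}{3} = - \frac{15808}{3}$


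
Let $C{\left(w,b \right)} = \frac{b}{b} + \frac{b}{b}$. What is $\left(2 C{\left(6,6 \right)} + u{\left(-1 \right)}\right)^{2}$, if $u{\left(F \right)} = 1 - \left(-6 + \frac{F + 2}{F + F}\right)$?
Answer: $\frac{529}{4} \approx 132.25$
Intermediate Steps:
$C{\left(w,b \right)} = 2$ ($C{\left(w,b \right)} = 1 + 1 = 2$)
$u{\left(F \right)} = 7 - \frac{2 + F}{2 F}$ ($u{\left(F \right)} = 1 + \left(6 - \frac{2 + F}{2 F}\right) = 7 - \frac{2 + F}{2 F}$)
$\left(2 C{\left(6,6 \right)} + u{\left(-1 \right)}\right)^{2} = \left(2 \cdot 2 + \left(\frac{13}{2} - \frac{1}{-1}\right)\right)^{2} = \left(4 + \left(\frac{13}{2} - -1\right)\right)^{2} = \left(4 + \left(\frac{13}{2} + 1\right)\right)^{2} = \left(4 + \frac{15}{2}\right)^{2} = \left(\frac{23}{2}\right)^{2} = \frac{529}{4}$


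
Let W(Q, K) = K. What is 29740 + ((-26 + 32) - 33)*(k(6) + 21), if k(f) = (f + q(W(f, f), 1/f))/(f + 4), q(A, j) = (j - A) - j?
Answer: 29173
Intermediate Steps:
q(A, j) = -A
k(f) = 0 (k(f) = (f - f)/(f + 4) = 0/(4 + f) = 0)
29740 + ((-26 + 32) - 33)*(k(6) + 21) = 29740 + ((-26 + 32) - 33)*(0 + 21) = 29740 + (6 - 33)*21 = 29740 - 27*21 = 29740 - 567 = 29173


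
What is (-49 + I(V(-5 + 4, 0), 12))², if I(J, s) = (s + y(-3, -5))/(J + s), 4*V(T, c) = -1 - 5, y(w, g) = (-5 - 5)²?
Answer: 13225/9 ≈ 1469.4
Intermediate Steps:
y(w, g) = 100 (y(w, g) = (-10)² = 100)
V(T, c) = -3/2 (V(T, c) = (-1 - 5)/4 = (¼)*(-6) = -3/2)
I(J, s) = (100 + s)/(J + s) (I(J, s) = (s + 100)/(J + s) = (100 + s)/(J + s))
(-49 + I(V(-5 + 4, 0), 12))² = (-49 + (100 + 12)/(-3/2 + 12))² = (-49 + 112/(21/2))² = (-49 + (2/21)*112)² = (-49 + 32/3)² = (-115/3)² = 13225/9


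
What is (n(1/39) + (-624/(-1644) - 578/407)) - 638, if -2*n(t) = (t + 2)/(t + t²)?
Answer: -3022374599/4460720 ≈ -677.55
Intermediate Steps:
n(t) = -(2 + t)/(2*(t + t²)) (n(t) = -(t + 2)/(2*(t + t²)) = -(2 + t)/(2*(t + t²)))
(n(1/39) + (-624/(-1644) - 578/407)) - 638 = ((-2 - 1/39)/(2*(1/39)*(1 + 1/39)) + (-624/(-1644) - 578/407)) - 638 = ((-2 - 1*1/39)/(2*(1/39)*(1 + 1/39)) + (-624*(-1/1644) - 578*1/407)) - 638 = ((½)*39*(-2 - 1/39)/(40/39) + (52/137 - 578/407)) - 638 = ((½)*39*(39/40)*(-79/39) - 58022/55759) - 638 = (-3081/80 - 58022/55759) - 638 = -176435239/4460720 - 638 = -3022374599/4460720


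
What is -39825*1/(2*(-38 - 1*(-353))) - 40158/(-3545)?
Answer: -2575113/49630 ≈ -51.886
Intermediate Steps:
-39825*1/(2*(-38 - 1*(-353))) - 40158/(-3545) = -39825*1/(2*(-38 + 353)) - 40158*(-1/3545) = -39825/(2*315) + 40158/3545 = -39825/630 + 40158/3545 = -39825*1/630 + 40158/3545 = -885/14 + 40158/3545 = -2575113/49630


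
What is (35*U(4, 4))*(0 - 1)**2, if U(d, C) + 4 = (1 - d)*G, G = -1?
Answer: -35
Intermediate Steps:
U(d, C) = -5 + d (U(d, C) = -4 + (1 - d)*(-1) = -4 + (-1 + d) = -5 + d)
(35*U(4, 4))*(0 - 1)**2 = (35*(-5 + 4))*(0 - 1)**2 = (35*(-1))*(-1)**2 = -35*1 = -35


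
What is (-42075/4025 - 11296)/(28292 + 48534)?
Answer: -1820339/12368986 ≈ -0.14717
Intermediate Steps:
(-42075/4025 - 11296)/(28292 + 48534) = (-42075*1/4025 - 11296)/76826 = (-1683/161 - 11296)*(1/76826) = -1820339/161*1/76826 = -1820339/12368986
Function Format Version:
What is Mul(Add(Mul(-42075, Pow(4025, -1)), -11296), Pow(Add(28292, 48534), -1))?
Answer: Rational(-1820339, 12368986) ≈ -0.14717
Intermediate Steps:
Mul(Add(Mul(-42075, Pow(4025, -1)), -11296), Pow(Add(28292, 48534), -1)) = Mul(Add(Mul(-42075, Rational(1, 4025)), -11296), Pow(76826, -1)) = Mul(Add(Rational(-1683, 161), -11296), Rational(1, 76826)) = Mul(Rational(-1820339, 161), Rational(1, 76826)) = Rational(-1820339, 12368986)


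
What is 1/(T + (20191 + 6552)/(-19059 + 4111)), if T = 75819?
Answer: 14948/1133315669 ≈ 1.3190e-5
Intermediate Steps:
1/(T + (20191 + 6552)/(-19059 + 4111)) = 1/(75819 + (20191 + 6552)/(-19059 + 4111)) = 1/(75819 + 26743/(-14948)) = 1/(75819 + 26743*(-1/14948)) = 1/(75819 - 26743/14948) = 1/(1133315669/14948) = 14948/1133315669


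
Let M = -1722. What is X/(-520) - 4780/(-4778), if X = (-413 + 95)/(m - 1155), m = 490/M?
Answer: 88254218327/88263994000 ≈ 0.99989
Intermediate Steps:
m = -35/123 (m = 490/(-1722) = 490*(-1/1722) = -35/123 ≈ -0.28455)
X = 19557/71050 (X = (-413 + 95)/(-35/123 - 1155) = -318/(-142100/123) = -318*(-123/142100) = 19557/71050 ≈ 0.27526)
X/(-520) - 4780/(-4778) = (19557/71050)/(-520) - 4780/(-4778) = (19557/71050)*(-1/520) - 4780*(-1/4778) = -19557/36946000 + 2390/2389 = 88254218327/88263994000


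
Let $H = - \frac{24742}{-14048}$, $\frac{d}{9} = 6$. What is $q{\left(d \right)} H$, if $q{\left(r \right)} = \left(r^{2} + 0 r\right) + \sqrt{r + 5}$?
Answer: $\frac{9018459}{1756} + \frac{12371 \sqrt{59}}{7024} \approx 5149.3$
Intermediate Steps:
$d = 54$ ($d = 9 \cdot 6 = 54$)
$q{\left(r \right)} = r^{2} + \sqrt{5 + r}$ ($q{\left(r \right)} = \left(r^{2} + 0\right) + \sqrt{5 + r} = r^{2} + \sqrt{5 + r}$)
$H = \frac{12371}{7024}$ ($H = \left(-24742\right) \left(- \frac{1}{14048}\right) = \frac{12371}{7024} \approx 1.7612$)
$q{\left(d \right)} H = \left(54^{2} + \sqrt{5 + 54}\right) \frac{12371}{7024} = \left(2916 + \sqrt{59}\right) \frac{12371}{7024} = \frac{9018459}{1756} + \frac{12371 \sqrt{59}}{7024}$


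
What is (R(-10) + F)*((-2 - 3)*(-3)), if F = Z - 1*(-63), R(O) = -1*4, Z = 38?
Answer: 1455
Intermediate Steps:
R(O) = -4
F = 101 (F = 38 - 1*(-63) = 38 + 63 = 101)
(R(-10) + F)*((-2 - 3)*(-3)) = (-4 + 101)*((-2 - 3)*(-3)) = 97*(-5*(-3)) = 97*15 = 1455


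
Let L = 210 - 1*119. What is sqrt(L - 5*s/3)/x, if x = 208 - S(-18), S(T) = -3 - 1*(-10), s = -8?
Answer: sqrt(939)/603 ≈ 0.050818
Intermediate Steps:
L = 91 (L = 210 - 119 = 91)
S(T) = 7 (S(T) = -3 + 10 = 7)
x = 201 (x = 208 - 1*7 = 208 - 7 = 201)
sqrt(L - 5*s/3)/x = sqrt(91 - (-40)/3)/201 = sqrt(91 - (-40)/3)*(1/201) = sqrt(91 - 5*(-8/3))*(1/201) = sqrt(91 + 40/3)*(1/201) = sqrt(313/3)*(1/201) = (sqrt(939)/3)*(1/201) = sqrt(939)/603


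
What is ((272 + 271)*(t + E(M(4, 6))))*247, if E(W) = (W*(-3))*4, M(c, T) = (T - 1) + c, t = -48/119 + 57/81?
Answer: -15470365573/1071 ≈ -1.4445e+7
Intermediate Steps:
t = 965/3213 (t = -48*1/119 + 57*(1/81) = -48/119 + 19/27 = 965/3213 ≈ 0.30034)
M(c, T) = -1 + T + c (M(c, T) = (-1 + T) + c = -1 + T + c)
E(W) = -12*W (E(W) = -3*W*4 = -12*W)
((272 + 271)*(t + E(M(4, 6))))*247 = ((272 + 271)*(965/3213 - 12*(-1 + 6 + 4)))*247 = (543*(965/3213 - 12*9))*247 = (543*(965/3213 - 108))*247 = (543*(-346039/3213))*247 = -62633059/1071*247 = -15470365573/1071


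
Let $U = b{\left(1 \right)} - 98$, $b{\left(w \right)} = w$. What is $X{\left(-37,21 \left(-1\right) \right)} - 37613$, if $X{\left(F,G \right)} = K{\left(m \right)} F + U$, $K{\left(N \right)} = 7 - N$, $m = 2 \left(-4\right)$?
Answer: $-38265$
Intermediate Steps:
$m = -8$
$U = -97$ ($U = 1 - 98 = -97$)
$X{\left(F,G \right)} = -97 + 15 F$ ($X{\left(F,G \right)} = \left(7 - -8\right) F - 97 = \left(7 + 8\right) F - 97 = 15 F - 97 = -97 + 15 F$)
$X{\left(-37,21 \left(-1\right) \right)} - 37613 = \left(-97 + 15 \left(-37\right)\right) - 37613 = \left(-97 - 555\right) - 37613 = -652 - 37613 = -38265$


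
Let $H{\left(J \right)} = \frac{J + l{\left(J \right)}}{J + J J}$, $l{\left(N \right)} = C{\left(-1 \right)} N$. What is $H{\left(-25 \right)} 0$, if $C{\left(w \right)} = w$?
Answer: $0$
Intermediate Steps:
$l{\left(N \right)} = - N$
$H{\left(J \right)} = 0$ ($H{\left(J \right)} = \frac{J - J}{J + J J} = \frac{0}{J + J^{2}} = 0$)
$H{\left(-25 \right)} 0 = 0 \cdot 0 = 0$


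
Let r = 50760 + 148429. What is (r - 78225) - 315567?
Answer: -194603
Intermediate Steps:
r = 199189
(r - 78225) - 315567 = (199189 - 78225) - 315567 = 120964 - 315567 = -194603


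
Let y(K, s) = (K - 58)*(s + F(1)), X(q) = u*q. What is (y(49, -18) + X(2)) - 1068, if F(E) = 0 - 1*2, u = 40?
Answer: -808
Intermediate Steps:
X(q) = 40*q
F(E) = -2 (F(E) = 0 - 2 = -2)
y(K, s) = (-58 + K)*(-2 + s) (y(K, s) = (K - 58)*(s - 2) = (-58 + K)*(-2 + s))
(y(49, -18) + X(2)) - 1068 = ((116 - 58*(-18) - 2*49 + 49*(-18)) + 40*2) - 1068 = ((116 + 1044 - 98 - 882) + 80) - 1068 = (180 + 80) - 1068 = 260 - 1068 = -808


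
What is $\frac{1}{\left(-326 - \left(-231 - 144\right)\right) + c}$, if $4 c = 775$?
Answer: $\frac{4}{971} \approx 0.0041195$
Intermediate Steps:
$c = \frac{775}{4}$ ($c = \frac{1}{4} \cdot 775 = \frac{775}{4} \approx 193.75$)
$\frac{1}{\left(-326 - \left(-231 - 144\right)\right) + c} = \frac{1}{\left(-326 - \left(-231 - 144\right)\right) + \frac{775}{4}} = \frac{1}{\left(-326 - -375\right) + \frac{775}{4}} = \frac{1}{\left(-326 + 375\right) + \frac{775}{4}} = \frac{1}{49 + \frac{775}{4}} = \frac{1}{\frac{971}{4}} = \frac{4}{971}$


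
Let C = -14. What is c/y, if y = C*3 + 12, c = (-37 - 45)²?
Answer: -3362/15 ≈ -224.13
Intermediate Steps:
c = 6724 (c = (-82)² = 6724)
y = -30 (y = -14*3 + 12 = -42 + 12 = -30)
c/y = 6724/(-30) = 6724*(-1/30) = -3362/15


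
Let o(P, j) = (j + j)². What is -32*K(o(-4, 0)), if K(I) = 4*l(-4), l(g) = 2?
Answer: -256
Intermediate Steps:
o(P, j) = 4*j² (o(P, j) = (2*j)² = 4*j²)
K(I) = 8 (K(I) = 4*2 = 8)
-32*K(o(-4, 0)) = -32*8 = -256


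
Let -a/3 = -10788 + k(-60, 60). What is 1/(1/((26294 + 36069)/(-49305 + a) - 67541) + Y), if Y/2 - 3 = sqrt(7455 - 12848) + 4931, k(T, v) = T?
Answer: 554699683911810424/5474989077169268996193 - 112423932862592*I*sqrt(5393)/5474989077169268996193 ≈ 0.00010132 - 1.508e-6*I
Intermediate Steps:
a = 32544 (a = -3*(-10788 - 60) = -3*(-10848) = 32544)
Y = 9868 + 2*I*sqrt(5393) (Y = 6 + 2*(sqrt(7455 - 12848) + 4931) = 6 + 2*(sqrt(-5393) + 4931) = 6 + 2*(I*sqrt(5393) + 4931) = 6 + 2*(4931 + I*sqrt(5393)) = 6 + (9862 + 2*I*sqrt(5393)) = 9868 + 2*I*sqrt(5393) ≈ 9868.0 + 146.87*I)
1/(1/((26294 + 36069)/(-49305 + a) - 67541) + Y) = 1/(1/((26294 + 36069)/(-49305 + 32544) - 67541) + (9868 + 2*I*sqrt(5393))) = 1/(1/(62363/(-16761) - 67541) + (9868 + 2*I*sqrt(5393))) = 1/(1/(62363*(-1/16761) - 67541) + (9868 + 2*I*sqrt(5393))) = 1/(1/(-413/111 - 67541) + (9868 + 2*I*sqrt(5393))) = 1/(1/(-7497464/111) + (9868 + 2*I*sqrt(5393))) = 1/(-111/7497464 + (9868 + 2*I*sqrt(5393))) = 1/(73984974641/7497464 + 2*I*sqrt(5393))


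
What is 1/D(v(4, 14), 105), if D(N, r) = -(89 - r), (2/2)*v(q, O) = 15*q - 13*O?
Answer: 1/16 ≈ 0.062500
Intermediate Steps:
v(q, O) = -13*O + 15*q (v(q, O) = 15*q - 13*O = -13*O + 15*q)
D(N, r) = -89 + r
1/D(v(4, 14), 105) = 1/(-89 + 105) = 1/16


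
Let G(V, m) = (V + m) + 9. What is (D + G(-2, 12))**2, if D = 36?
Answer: 3025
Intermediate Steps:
G(V, m) = 9 + V + m
(D + G(-2, 12))**2 = (36 + (9 - 2 + 12))**2 = (36 + 19)**2 = 55**2 = 3025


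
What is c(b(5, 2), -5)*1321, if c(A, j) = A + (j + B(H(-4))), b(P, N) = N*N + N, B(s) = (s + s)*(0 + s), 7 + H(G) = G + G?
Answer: 595771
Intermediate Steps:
H(G) = -7 + 2*G (H(G) = -7 + (G + G) = -7 + 2*G)
B(s) = 2*s² (B(s) = (2*s)*s = 2*s²)
b(P, N) = N + N² (b(P, N) = N² + N = N + N²)
c(A, j) = 450 + A + j (c(A, j) = A + (j + 2*(-7 + 2*(-4))²) = A + (j + 2*(-7 - 8)²) = A + (j + 2*(-15)²) = A + (j + 2*225) = A + (j + 450) = A + (450 + j) = 450 + A + j)
c(b(5, 2), -5)*1321 = (450 + 2*(1 + 2) - 5)*1321 = (450 + 2*3 - 5)*1321 = (450 + 6 - 5)*1321 = 451*1321 = 595771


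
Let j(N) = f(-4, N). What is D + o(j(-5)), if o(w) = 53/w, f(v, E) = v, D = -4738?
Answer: -19005/4 ≈ -4751.3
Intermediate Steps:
j(N) = -4
D + o(j(-5)) = -4738 + 53/(-4) = -4738 + 53*(-1/4) = -4738 - 53/4 = -19005/4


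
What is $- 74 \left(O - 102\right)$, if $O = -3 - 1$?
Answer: $7844$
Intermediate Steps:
$O = -4$ ($O = -3 - 1 = -4$)
$- 74 \left(O - 102\right) = - 74 \left(-4 - 102\right) = \left(-74\right) \left(-106\right) = 7844$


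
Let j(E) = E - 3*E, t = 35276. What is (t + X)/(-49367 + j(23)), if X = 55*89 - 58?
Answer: -13371/16471 ≈ -0.81179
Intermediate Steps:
X = 4837 (X = 4895 - 58 = 4837)
j(E) = -2*E
(t + X)/(-49367 + j(23)) = (35276 + 4837)/(-49367 - 2*23) = 40113/(-49367 - 46) = 40113/(-49413) = 40113*(-1/49413) = -13371/16471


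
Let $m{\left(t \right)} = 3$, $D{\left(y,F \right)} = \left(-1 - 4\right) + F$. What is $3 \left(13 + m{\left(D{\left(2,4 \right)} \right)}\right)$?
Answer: $48$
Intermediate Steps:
$D{\left(y,F \right)} = -5 + F$
$3 \left(13 + m{\left(D{\left(2,4 \right)} \right)}\right) = 3 \left(13 + 3\right) = 3 \cdot 16 = 48$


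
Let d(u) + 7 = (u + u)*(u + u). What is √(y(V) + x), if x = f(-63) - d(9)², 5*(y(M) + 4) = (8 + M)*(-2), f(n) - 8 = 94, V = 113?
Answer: I*√2510985/5 ≈ 316.92*I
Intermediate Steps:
f(n) = 102 (f(n) = 8 + 94 = 102)
d(u) = -7 + 4*u² (d(u) = -7 + (u + u)*(u + u) = -7 + (2*u)*(2*u) = -7 + 4*u²)
y(M) = -36/5 - 2*M/5 (y(M) = -4 + ((8 + M)*(-2))/5 = -4 + (-16 - 2*M)/5 = -4 + (-16/5 - 2*M/5) = -36/5 - 2*M/5)
x = -100387 (x = 102 - (-7 + 4*9²)² = 102 - (-7 + 4*81)² = 102 - (-7 + 324)² = 102 - 1*317² = 102 - 1*100489 = 102 - 100489 = -100387)
√(y(V) + x) = √((-36/5 - ⅖*113) - 100387) = √((-36/5 - 226/5) - 100387) = √(-262/5 - 100387) = √(-502197/5) = I*√2510985/5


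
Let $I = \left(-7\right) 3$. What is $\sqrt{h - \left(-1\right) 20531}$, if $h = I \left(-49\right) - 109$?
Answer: $\sqrt{21451} \approx 146.46$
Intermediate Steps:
$I = -21$
$h = 920$ ($h = \left(-21\right) \left(-49\right) - 109 = 1029 - 109 = 920$)
$\sqrt{h - \left(-1\right) 20531} = \sqrt{920 - \left(-1\right) 20531} = \sqrt{920 - -20531} = \sqrt{920 + 20531} = \sqrt{21451}$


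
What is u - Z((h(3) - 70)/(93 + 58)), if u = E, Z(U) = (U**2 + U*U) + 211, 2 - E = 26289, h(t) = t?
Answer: -604189876/22801 ≈ -26498.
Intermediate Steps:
E = -26287 (E = 2 - 1*26289 = 2 - 26289 = -26287)
Z(U) = 211 + 2*U**2 (Z(U) = (U**2 + U**2) + 211 = 2*U**2 + 211 = 211 + 2*U**2)
u = -26287
u - Z((h(3) - 70)/(93 + 58)) = -26287 - (211 + 2*((3 - 70)/(93 + 58))**2) = -26287 - (211 + 2*(-67/151)**2) = -26287 - (211 + 2*(4489/22801)) = -26287 - (211 + 8978/22801) = -26287 - 1*4819989/22801 = -26287 - 4819989/22801 = -604189876/22801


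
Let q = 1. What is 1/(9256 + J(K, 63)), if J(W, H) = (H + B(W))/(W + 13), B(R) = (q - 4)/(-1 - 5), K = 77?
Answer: 180/1666207 ≈ 0.00010803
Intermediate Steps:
B(R) = 1/2 (B(R) = (1 - 4)/(-1 - 5) = -3/(-6) = -3*(-1/6) = 1/2)
J(W, H) = (1/2 + H)/(13 + W) (J(W, H) = (H + 1/2)/(W + 13) = (1/2 + H)/(13 + W))
1/(9256 + J(K, 63)) = 1/(9256 + (1/2 + 63)/(13 + 77)) = 1/(9256 + (127/2)/90) = 1/(9256 + (1/90)*(127/2)) = 1/(9256 + 127/180) = 1/(1666207/180) = 180/1666207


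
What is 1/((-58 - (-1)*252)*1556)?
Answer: 1/301864 ≈ 3.3128e-6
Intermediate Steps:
1/((-58 - (-1)*252)*1556) = 1/((-58 - 1*(-252))*1556) = 1/((-58 + 252)*1556) = 1/(194*1556) = 1/301864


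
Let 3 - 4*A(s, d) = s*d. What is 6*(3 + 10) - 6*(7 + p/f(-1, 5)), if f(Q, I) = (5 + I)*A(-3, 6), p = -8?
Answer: 1292/35 ≈ 36.914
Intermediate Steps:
A(s, d) = ¾ - d*s/4 (A(s, d) = ¾ - s*d/4 = ¾ - d*s/4)
f(Q, I) = 105/4 + 21*I/4 (f(Q, I) = (5 + I)*(¾ - ¼*6*(-3)) = (5 + I)*(¾ + 9/2) = (5 + I)*(21/4) = 105/4 + 21*I/4)
6*(3 + 10) - 6*(7 + p/f(-1, 5)) = 6*(3 + 10) - 6*(7 - 8/(105/4 + (21/4)*5)) = 6*13 - 6*(7 - 8/(105/4 + 105/4)) = 78 - 6*(7 - 8/105/2) = 78 - 6*(7 - 8*2/105) = 78 - 6*(7 - 16/105) = 78 - 6*719/105 = 78 - 1438/35 = 1292/35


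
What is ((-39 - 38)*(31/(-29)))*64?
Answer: 152768/29 ≈ 5267.9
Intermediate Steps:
((-39 - 38)*(31/(-29)))*64 = -2387*(-1)/29*64 = -77*(-31/29)*64 = (2387/29)*64 = 152768/29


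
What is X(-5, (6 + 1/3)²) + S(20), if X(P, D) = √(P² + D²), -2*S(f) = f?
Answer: -10 + √132346/9 ≈ 30.422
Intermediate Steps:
S(f) = -f/2
X(P, D) = √(D² + P²)
X(-5, (6 + 1/3)²) + S(20) = √(((6 + 1/3)²)² + (-5)²) - ½*20 = √(((6 + 1*(⅓))²)² + 25) - 10 = √(((6 + ⅓)²)² + 25) - 10 = √(((19/3)²)² + 25) - 10 = √((361/9)² + 25) - 10 = √(130321/81 + 25) - 10 = √(132346/81) - 10 = √132346/9 - 10 = -10 + √132346/9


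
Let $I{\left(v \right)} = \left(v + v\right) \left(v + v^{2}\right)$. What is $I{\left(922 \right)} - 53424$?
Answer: $1569201640$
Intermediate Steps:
$I{\left(v \right)} = 2 v \left(v + v^{2}\right)$
$I{\left(922 \right)} - 53424 = 2 \cdot 922^{2} \left(1 + 922\right) - 53424 = 2 \cdot 850084 \cdot 923 - 53424 = 1569255064 - 53424 = 1569201640$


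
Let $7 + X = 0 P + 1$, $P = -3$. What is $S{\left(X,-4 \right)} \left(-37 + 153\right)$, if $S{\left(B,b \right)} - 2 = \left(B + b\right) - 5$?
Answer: $-1508$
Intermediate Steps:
$X = -6$ ($X = -7 + \left(0 \left(-3\right) + 1\right) = -7 + \left(0 + 1\right) = -7 + 1 = -6$)
$S{\left(B,b \right)} = -3 + B + b$ ($S{\left(B,b \right)} = 2 - \left(5 - B - b\right) = 2 + \left(-5 + B + b\right) = -3 + B + b$)
$S{\left(X,-4 \right)} \left(-37 + 153\right) = \left(-3 - 6 - 4\right) \left(-37 + 153\right) = \left(-13\right) 116 = -1508$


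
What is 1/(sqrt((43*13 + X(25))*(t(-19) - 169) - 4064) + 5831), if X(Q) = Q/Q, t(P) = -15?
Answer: 5831/34107665 - 4*I*sqrt(6694)/34107665 ≈ 0.00017096 - 9.5951e-6*I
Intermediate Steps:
X(Q) = 1
1/(sqrt((43*13 + X(25))*(t(-19) - 169) - 4064) + 5831) = 1/(sqrt((43*13 + 1)*(-15 - 169) - 4064) + 5831) = 1/(sqrt((559 + 1)*(-184) - 4064) + 5831) = 1/(sqrt(560*(-184) - 4064) + 5831) = 1/(sqrt(-103040 - 4064) + 5831) = 1/(sqrt(-107104) + 5831) = 1/(4*I*sqrt(6694) + 5831) = 1/(5831 + 4*I*sqrt(6694))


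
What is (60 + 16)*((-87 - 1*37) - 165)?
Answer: -21964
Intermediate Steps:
(60 + 16)*((-87 - 1*37) - 165) = 76*((-87 - 37) - 165) = 76*(-124 - 165) = 76*(-289) = -21964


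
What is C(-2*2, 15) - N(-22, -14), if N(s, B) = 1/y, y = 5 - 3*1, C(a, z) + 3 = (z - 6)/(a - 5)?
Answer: -9/2 ≈ -4.5000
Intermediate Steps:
C(a, z) = -3 + (-6 + z)/(-5 + a) (C(a, z) = -3 + (z - 6)/(a - 5) = -3 + (-6 + z)/(-5 + a))
y = 2 (y = 5 - 3 = 2)
N(s, B) = ½ (N(s, B) = 1/2 = ½)
C(-2*2, 15) - N(-22, -14) = (9 + 15 - (-6)*2)/(-5 - 2*2) - 1*½ = (9 + 15 - 3*(-4))/(-5 - 4) - ½ = (9 + 15 + 12)/(-9) - ½ = -⅑*36 - ½ = -4 - ½ = -9/2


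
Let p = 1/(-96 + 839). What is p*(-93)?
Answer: -93/743 ≈ -0.12517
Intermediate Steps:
p = 1/743 ≈ 0.0013459
p*(-93) = (1/743)*(-93) = -93/743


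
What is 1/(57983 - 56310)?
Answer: 1/1673 ≈ 0.00059773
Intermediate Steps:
1/(57983 - 56310) = 1/1673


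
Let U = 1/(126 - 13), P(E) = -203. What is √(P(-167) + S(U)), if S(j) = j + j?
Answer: I*√2591881/113 ≈ 14.247*I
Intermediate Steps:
U = 1/113 ≈ 0.0088496
S(j) = 2*j
√(P(-167) + S(U)) = √(-203 + 2*(1/113)) = √(-203 + 2/113) = √(-22937/113) = I*√2591881/113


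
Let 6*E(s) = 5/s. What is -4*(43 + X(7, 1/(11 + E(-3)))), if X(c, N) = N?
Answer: -33268/193 ≈ -172.37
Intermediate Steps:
E(s) = 5/(6*s) (E(s) = (5/s)/6 = 5/(6*s))
-4*(43 + X(7, 1/(11 + E(-3)))) = -4*(43 + 1/(11 + (5/6)/(-3))) = -4*(43 + 1/(11 + (5/6)*(-1/3))) = -4*(43 + 1/(11 - 5/18)) = -4*(43 + 1/(193/18)) = -4*(43 + 18/193) = -4*8317/193 = -33268/193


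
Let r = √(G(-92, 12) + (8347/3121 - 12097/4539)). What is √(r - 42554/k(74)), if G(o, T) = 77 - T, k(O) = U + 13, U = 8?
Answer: √(-19926227176821383586 + 694144731*√13046188583246289)/99163533 ≈ 44.926*I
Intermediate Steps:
k(O) = 21 (k(O) = 8 + 13 = 21)
r = √13046188583246289/14166219 (r = √((77 - 1*12) + (8347/3121 - 12097/4539)) = √((77 - 12) + (8347*(1/3121) - 12097*1/4539)) = √(65 + (8347/3121 - 12097/4539)) = √(65 + 132296/14166219) = √(920936531/14166219) = √13046188583246289/14166219 ≈ 8.0628)
√(r - 42554/k(74)) = √(√13046188583246289/14166219 - 42554/21) = √(-42554/21 + √13046188583246289/14166219)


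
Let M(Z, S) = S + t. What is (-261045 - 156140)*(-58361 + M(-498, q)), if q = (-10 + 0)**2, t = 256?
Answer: 24198815925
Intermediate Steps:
q = 100 (q = (-10)**2 = 100)
M(Z, S) = 256 + S (M(Z, S) = S + 256 = 256 + S)
(-261045 - 156140)*(-58361 + M(-498, q)) = (-261045 - 156140)*(-58361 + (256 + 100)) = -417185*(-58361 + 356) = -417185*(-58005) = 24198815925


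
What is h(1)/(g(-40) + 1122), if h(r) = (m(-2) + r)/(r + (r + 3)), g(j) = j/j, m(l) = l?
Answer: -1/5615 ≈ -0.00017809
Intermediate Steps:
g(j) = 1
h(r) = (-2 + r)/(3 + 2*r) (h(r) = (-2 + r)/(r + (r + 3)) = (-2 + r)/(r + (3 + r)) = (-2 + r)/(3 + 2*r))
h(1)/(g(-40) + 1122) = ((-2 + 1)/(3 + 2*1))/(1 + 1122) = (-1/(3 + 2))/1123 = (-1/5)/1123 = ((1/5)*(-1))/1123 = (1/1123)*(-1/5) = -1/5615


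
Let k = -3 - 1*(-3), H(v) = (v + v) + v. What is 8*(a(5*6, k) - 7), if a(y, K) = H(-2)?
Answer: -104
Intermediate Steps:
H(v) = 3*v (H(v) = 2*v + v = 3*v)
k = 0 (k = -3 + 3 = 0)
a(y, K) = -6 (a(y, K) = 3*(-2) = -6)
8*(a(5*6, k) - 7) = 8*(-6 - 7) = 8*(-13) = -104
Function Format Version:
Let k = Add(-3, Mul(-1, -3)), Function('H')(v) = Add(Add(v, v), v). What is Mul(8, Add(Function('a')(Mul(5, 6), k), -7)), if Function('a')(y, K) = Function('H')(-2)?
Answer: -104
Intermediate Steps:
Function('H')(v) = Mul(3, v) (Function('H')(v) = Add(Mul(2, v), v) = Mul(3, v))
k = 0 (k = Add(-3, 3) = 0)
Function('a')(y, K) = -6 (Function('a')(y, K) = Mul(3, -2) = -6)
Mul(8, Add(Function('a')(Mul(5, 6), k), -7)) = Mul(8, Add(-6, -7)) = Mul(8, -13) = -104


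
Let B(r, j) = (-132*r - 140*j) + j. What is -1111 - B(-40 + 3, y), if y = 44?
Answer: 121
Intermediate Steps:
B(r, j) = -139*j - 132*r (B(r, j) = (-140*j - 132*r) + j = -139*j - 132*r)
-1111 - B(-40 + 3, y) = -1111 - (-139*44 - 132*(-40 + 3)) = -1111 - (-6116 - 132*(-37)) = -1111 - (-6116 + 4884) = -1111 - 1*(-1232) = -1111 + 1232 = 121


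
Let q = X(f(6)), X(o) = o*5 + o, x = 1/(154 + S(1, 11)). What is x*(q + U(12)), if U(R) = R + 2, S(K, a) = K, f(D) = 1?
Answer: 4/31 ≈ 0.12903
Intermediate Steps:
x = 1/155 (x = 1/(154 + 1) = 1/155 ≈ 0.0064516)
X(o) = 6*o (X(o) = 5*o + o = 6*o)
U(R) = 2 + R
q = 6 (q = 6*1 = 6)
x*(q + U(12)) = (6 + (2 + 12))/155 = (6 + 14)/155 = (1/155)*20 = 4/31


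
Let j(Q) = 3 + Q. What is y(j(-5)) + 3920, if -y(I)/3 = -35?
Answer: 4025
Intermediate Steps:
y(I) = 105 (y(I) = -3*(-35) = 105)
y(j(-5)) + 3920 = 105 + 3920 = 4025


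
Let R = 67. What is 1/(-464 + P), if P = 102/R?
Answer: -67/30986 ≈ -0.0021623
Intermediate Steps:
P = 102/67 ≈ 1.5224
1/(-464 + P) = 1/(-464 + 102/67) = 1/(-30986/67) = -67/30986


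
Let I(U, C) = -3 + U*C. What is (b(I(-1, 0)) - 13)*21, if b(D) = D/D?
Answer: -252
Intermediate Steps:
I(U, C) = -3 + C*U
b(D) = 1
(b(I(-1, 0)) - 13)*21 = (1 - 13)*21 = -12*21 = -252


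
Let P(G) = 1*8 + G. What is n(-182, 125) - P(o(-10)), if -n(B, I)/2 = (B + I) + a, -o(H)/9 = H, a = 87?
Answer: -158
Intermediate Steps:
o(H) = -9*H
P(G) = 8 + G
n(B, I) = -174 - 2*B - 2*I (n(B, I) = -2*((B + I) + 87) = -2*(87 + B + I) = -174 - 2*B - 2*I)
n(-182, 125) - P(o(-10)) = (-174 - 2*(-182) - 2*125) - (8 - 9*(-10)) = (-174 + 364 - 250) - (8 + 90) = -60 - 1*98 = -60 - 98 = -158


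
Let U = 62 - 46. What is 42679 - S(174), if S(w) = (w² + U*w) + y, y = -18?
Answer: 9637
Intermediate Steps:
U = 16
S(w) = -18 + w² + 16*w (S(w) = (w² + 16*w) - 18 = -18 + w² + 16*w)
42679 - S(174) = 42679 - (-18 + 174² + 16*174) = 42679 - (-18 + 30276 + 2784) = 42679 - 1*33042 = 42679 - 33042 = 9637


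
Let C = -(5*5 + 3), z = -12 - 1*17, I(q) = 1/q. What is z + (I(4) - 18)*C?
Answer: 468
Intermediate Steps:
z = -29 (z = -12 - 17 = -29)
C = -28 (C = -(25 + 3) = -1*28 = -28)
z + (I(4) - 18)*C = -29 + (1/4 - 18)*(-28) = -29 + (¼ - 18)*(-28) = -29 - 71/4*(-28) = -29 + 497 = 468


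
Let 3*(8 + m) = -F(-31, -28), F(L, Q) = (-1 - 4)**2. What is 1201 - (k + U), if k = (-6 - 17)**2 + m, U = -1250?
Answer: 5815/3 ≈ 1938.3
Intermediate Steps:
F(L, Q) = 25 (F(L, Q) = (-5)**2 = 25)
m = -49/3 (m = -8 + (-1*25)/3 = -8 + (1/3)*(-25) = -8 - 25/3 = -49/3 ≈ -16.333)
k = 1538/3 (k = (-6 - 17)**2 - 49/3 = (-23)**2 - 49/3 = 529 - 49/3 = 1538/3 ≈ 512.67)
1201 - (k + U) = 1201 - (1538/3 - 1250) = 1201 - 1*(-2212/3) = 1201 + 2212/3 = 5815/3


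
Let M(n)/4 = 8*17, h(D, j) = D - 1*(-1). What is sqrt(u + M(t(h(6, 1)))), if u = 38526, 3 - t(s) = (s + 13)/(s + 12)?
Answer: sqrt(39070) ≈ 197.66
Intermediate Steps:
h(D, j) = 1 + D (h(D, j) = D + 1 = 1 + D)
t(s) = 3 - (13 + s)/(12 + s) (t(s) = 3 - (s + 13)/(s + 12) = 3 - (13 + s)/(12 + s))
M(n) = 544 (M(n) = 4*(8*17) = 4*136 = 544)
sqrt(u + M(t(h(6, 1)))) = sqrt(38526 + 544) = sqrt(39070)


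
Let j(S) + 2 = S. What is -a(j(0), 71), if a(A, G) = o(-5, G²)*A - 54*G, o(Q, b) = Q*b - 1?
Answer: -46578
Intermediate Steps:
j(S) = -2 + S
o(Q, b) = -1 + Q*b
a(A, G) = -54*G + A*(-1 - 5*G²) (a(A, G) = (-1 - 5*G²)*A - 54*G = A*(-1 - 5*G²) - 54*G = -54*G + A*(-1 - 5*G²))
-a(j(0), 71) = -(-54*71 - (-2 + 0)*(1 + 5*71²)) = -(-3834 - 1*(-2)*(1 + 5*5041)) = -(-3834 - 1*(-2)*(1 + 25205)) = -(-3834 - 1*(-2)*25206) = -(-3834 + 50412) = -1*46578 = -46578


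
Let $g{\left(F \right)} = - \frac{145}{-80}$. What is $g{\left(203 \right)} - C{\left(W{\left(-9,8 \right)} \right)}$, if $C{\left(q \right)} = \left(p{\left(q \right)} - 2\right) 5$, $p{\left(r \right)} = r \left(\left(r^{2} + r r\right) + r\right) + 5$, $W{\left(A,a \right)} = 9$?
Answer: $- \frac{123331}{16} \approx -7708.2$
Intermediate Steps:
$p{\left(r \right)} = 5 + r \left(r + 2 r^{2}\right)$ ($p{\left(r \right)} = r \left(\left(r^{2} + r^{2}\right) + r\right) + 5 = r \left(2 r^{2} + r\right) + 5 = r \left(r + 2 r^{2}\right) + 5 = 5 + r \left(r + 2 r^{2}\right)$)
$C{\left(q \right)} = 15 + 5 q^{2} + 10 q^{3}$ ($C{\left(q \right)} = \left(\left(5 + q^{2} + 2 q^{3}\right) - 2\right) 5 = \left(3 + q^{2} + 2 q^{3}\right) 5 = 15 + 5 q^{2} + 10 q^{3}$)
$g{\left(F \right)} = \frac{29}{16}$ ($g{\left(F \right)} = \left(-145\right) \left(- \frac{1}{80}\right) = \frac{29}{16}$)
$g{\left(203 \right)} - C{\left(W{\left(-9,8 \right)} \right)} = \frac{29}{16} - \left(15 + 5 \cdot 9^{2} + 10 \cdot 9^{3}\right) = \frac{29}{16} - \left(15 + 5 \cdot 81 + 10 \cdot 729\right) = \frac{29}{16} - \left(15 + 405 + 7290\right) = \frac{29}{16} - 7710 = - \frac{123331}{16}$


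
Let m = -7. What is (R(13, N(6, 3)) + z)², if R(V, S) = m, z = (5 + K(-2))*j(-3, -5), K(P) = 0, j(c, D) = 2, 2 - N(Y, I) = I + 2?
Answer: 9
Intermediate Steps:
N(Y, I) = -I (N(Y, I) = 2 - (I + 2) = 2 - (2 + I) = 2 + (-2 - I) = -I)
z = 10 (z = (5 + 0)*2 = 5*2 = 10)
R(V, S) = -7
(R(13, N(6, 3)) + z)² = (-7 + 10)² = 3² = 9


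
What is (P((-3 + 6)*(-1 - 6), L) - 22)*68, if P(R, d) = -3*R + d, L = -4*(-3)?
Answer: 3604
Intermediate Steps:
L = 12
P(R, d) = d - 3*R
(P((-3 + 6)*(-1 - 6), L) - 22)*68 = ((12 - 3*(-3 + 6)*(-1 - 6)) - 22)*68 = ((12 - 9*(-7)) - 22)*68 = ((12 - 3*(-21)) - 22)*68 = ((12 + 63) - 22)*68 = (75 - 22)*68 = 53*68 = 3604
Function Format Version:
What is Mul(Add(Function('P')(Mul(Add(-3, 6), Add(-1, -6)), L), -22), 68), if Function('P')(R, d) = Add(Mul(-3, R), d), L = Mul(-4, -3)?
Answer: 3604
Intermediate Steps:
L = 12
Function('P')(R, d) = Add(d, Mul(-3, R))
Mul(Add(Function('P')(Mul(Add(-3, 6), Add(-1, -6)), L), -22), 68) = Mul(Add(Add(12, Mul(-3, Mul(Add(-3, 6), Add(-1, -6)))), -22), 68) = Mul(Add(Add(12, Mul(-3, Mul(3, -7))), -22), 68) = Mul(Add(Add(12, Mul(-3, -21)), -22), 68) = Mul(Add(Add(12, 63), -22), 68) = Mul(Add(75, -22), 68) = Mul(53, 68) = 3604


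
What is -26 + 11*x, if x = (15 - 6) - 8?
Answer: -15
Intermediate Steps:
x = 1 (x = 9 - 8 = 1)
-26 + 11*x = -26 + 11*1 = -26 + 11 = -15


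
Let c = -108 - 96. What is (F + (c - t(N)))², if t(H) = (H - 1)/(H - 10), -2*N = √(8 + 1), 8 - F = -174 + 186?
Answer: 22934521/529 ≈ 43355.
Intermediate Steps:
F = -4 (F = 8 - (-174 + 186) = 8 - 1*12 = 8 - 12 = -4)
N = -3/2 (N = -√(8 + 1)/2 = -√9/2 = -½*3 = -3/2 ≈ -1.5000)
t(H) = (-1 + H)/(-10 + H)
c = -204
(F + (c - t(N)))² = (-4 + (-204 - (-1 - 3/2)/(-10 - 3/2)))² = (-4 + (-204 - (-5)/((-23/2)*2)))² = (-4 + (-204 - (-2)*(-5)/(23*2)))² = (-4 + (-204 - 1*5/23))² = (-4 + (-204 - 5/23))² = (-4 - 4697/23)² = (-4789/23)² = 22934521/529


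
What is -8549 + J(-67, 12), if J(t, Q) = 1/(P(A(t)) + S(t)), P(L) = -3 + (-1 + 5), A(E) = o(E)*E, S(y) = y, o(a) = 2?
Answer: -564235/66 ≈ -8549.0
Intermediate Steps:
A(E) = 2*E
P(L) = 1 (P(L) = -3 + 4 = 1)
J(t, Q) = 1/(1 + t)
-8549 + J(-67, 12) = -8549 + 1/(1 - 67) = -8549 + 1/(-66) = -8549 - 1/66 = -564235/66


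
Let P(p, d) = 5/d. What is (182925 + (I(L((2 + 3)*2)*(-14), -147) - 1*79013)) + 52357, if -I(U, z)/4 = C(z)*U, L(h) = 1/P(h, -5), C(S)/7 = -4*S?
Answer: -74227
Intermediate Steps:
C(S) = -28*S (C(S) = 7*(-4*S) = -28*S)
L(h) = -1 (L(h) = 1/(5/(-5)) = 1/(5*(-⅕)) = 1/(-1) = -1)
I(U, z) = 112*U*z (I(U, z) = -4*(-28*z)*U = -(-112)*U*z = 112*U*z)
(182925 + (I(L((2 + 3)*2)*(-14), -147) - 1*79013)) + 52357 = (182925 + (112*(-1*(-14))*(-147) - 1*79013)) + 52357 = (182925 + (112*14*(-147) - 79013)) + 52357 = (182925 + (-230496 - 79013)) + 52357 = (182925 - 309509) + 52357 = -126584 + 52357 = -74227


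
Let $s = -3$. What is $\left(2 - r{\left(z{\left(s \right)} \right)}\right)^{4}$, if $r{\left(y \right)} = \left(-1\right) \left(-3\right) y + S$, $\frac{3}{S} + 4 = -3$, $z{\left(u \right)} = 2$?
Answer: $\frac{390625}{2401} \approx 162.69$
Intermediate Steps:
$S = - \frac{3}{7}$ ($S = \frac{3}{-4 - 3} = \frac{3}{-7} = 3 \left(- \frac{1}{7}\right) = - \frac{3}{7} \approx -0.42857$)
$r{\left(y \right)} = - \frac{3}{7} + 3 y$ ($r{\left(y \right)} = \left(-1\right) \left(-3\right) y - \frac{3}{7} = 3 y - \frac{3}{7} = - \frac{3}{7} + 3 y$)
$\left(2 - r{\left(z{\left(s \right)} \right)}\right)^{4} = \left(2 - \left(- \frac{3}{7} + 3 \cdot 2\right)\right)^{4} = \left(2 - \left(- \frac{3}{7} + 6\right)\right)^{4} = \left(2 - \frac{39}{7}\right)^{4} = \left(- \frac{25}{7}\right)^{4} = \frac{390625}{2401}$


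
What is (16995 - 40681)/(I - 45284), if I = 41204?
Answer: 11843/2040 ≈ 5.8054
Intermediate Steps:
(16995 - 40681)/(I - 45284) = (16995 - 40681)/(41204 - 45284) = -23686/(-4080) = -23686*(-1/4080) = 11843/2040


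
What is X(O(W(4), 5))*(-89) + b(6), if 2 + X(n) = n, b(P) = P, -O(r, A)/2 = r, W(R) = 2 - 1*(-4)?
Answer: 1252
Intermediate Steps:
W(R) = 6 (W(R) = 2 + 4 = 6)
O(r, A) = -2*r
X(n) = -2 + n
X(O(W(4), 5))*(-89) + b(6) = (-2 - 2*6)*(-89) + 6 = (-2 - 12)*(-89) + 6 = -14*(-89) + 6 = 1246 + 6 = 1252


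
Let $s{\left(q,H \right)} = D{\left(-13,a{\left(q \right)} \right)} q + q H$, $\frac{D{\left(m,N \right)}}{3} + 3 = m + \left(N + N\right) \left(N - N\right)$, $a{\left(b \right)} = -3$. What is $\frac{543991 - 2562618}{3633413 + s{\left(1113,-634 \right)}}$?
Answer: $- \frac{2018627}{2874347} \approx -0.70229$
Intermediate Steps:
$D{\left(m,N \right)} = -9 + 3 m$ ($D{\left(m,N \right)} = -9 + 3 \left(m + \left(N + N\right) \left(N - N\right)\right) = -9 + 3 \left(m + 2 N 0\right) = -9 + 3 \left(m + 0\right) = -9 + 3 m$)
$s{\left(q,H \right)} = - 48 q + H q$ ($s{\left(q,H \right)} = \left(-9 + 3 \left(-13\right)\right) q + q H = \left(-9 - 39\right) q + H q = - 48 q + H q$)
$\frac{543991 - 2562618}{3633413 + s{\left(1113,-634 \right)}} = \frac{543991 - 2562618}{3633413 + 1113 \left(-48 - 634\right)} = - \frac{2018627}{3633413 + 1113 \left(-682\right)} = - \frac{2018627}{3633413 - 759066} = - \frac{2018627}{2874347}$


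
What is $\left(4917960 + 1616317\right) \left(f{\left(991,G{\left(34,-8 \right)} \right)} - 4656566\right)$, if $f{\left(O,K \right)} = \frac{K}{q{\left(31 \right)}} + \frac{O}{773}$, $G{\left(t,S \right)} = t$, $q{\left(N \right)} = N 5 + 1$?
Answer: $- \frac{1834582559694600305}{60294} \approx -3.0427 \cdot 10^{13}$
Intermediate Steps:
$q{\left(N \right)} = 1 + 5 N$ ($q{\left(N \right)} = 5 N + 1 = 1 + 5 N$)
$f{\left(O,K \right)} = \frac{K}{156} + \frac{O}{773}$ ($f{\left(O,K \right)} = \frac{K}{1 + 5 \cdot 31} + \frac{O}{773} = \frac{K}{1 + 155} + O \frac{1}{773} = \frac{K}{156} + \frac{O}{773}$)
$\left(4917960 + 1616317\right) \left(f{\left(991,G{\left(34,-8 \right)} \right)} - 4656566\right) = \left(4917960 + 1616317\right) \left(\left(\frac{1}{156} \cdot 34 + \frac{1}{773} \cdot 991\right) - 4656566\right) = 6534277 \left(\left(\frac{17}{78} + \frac{991}{773}\right) - 4656566\right) = 6534277 \left(\frac{90439}{60294} - 4656566\right) = 6534277 \left(- \frac{280762899965}{60294}\right) = - \frac{1834582559694600305}{60294}$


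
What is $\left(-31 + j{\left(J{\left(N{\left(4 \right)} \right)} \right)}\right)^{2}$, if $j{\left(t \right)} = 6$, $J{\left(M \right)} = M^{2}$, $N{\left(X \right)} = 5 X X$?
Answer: $625$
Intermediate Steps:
$N{\left(X \right)} = 5 X^{2}$
$\left(-31 + j{\left(J{\left(N{\left(4 \right)} \right)} \right)}\right)^{2} = \left(-31 + 6\right)^{2} = \left(-25\right)^{2} = 625$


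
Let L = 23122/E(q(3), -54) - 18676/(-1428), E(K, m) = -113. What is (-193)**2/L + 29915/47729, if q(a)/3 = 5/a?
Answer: -10212771190858/52685704379 ≈ -193.84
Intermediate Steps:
q(a) = 15/a (q(a) = 3*(5/a) = 15/a)
L = -1103851/5763 (L = 23122/(-113) - 18676/(-1428) = 23122*(-1/113) - 18676*(-1/1428) = -23122/113 + 667/51 = -1103851/5763 ≈ -191.54)
(-193)**2/L + 29915/47729 = (-193)**2/(-1103851/5763) + 29915/47729 = 37249*(-5763/1103851) + 29915*(1/47729) = -214665987/1103851 + 29915/47729 = -10212771190858/52685704379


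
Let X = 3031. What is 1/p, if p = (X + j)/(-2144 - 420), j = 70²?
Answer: -2564/7931 ≈ -0.32329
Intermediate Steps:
j = 4900
p = -7931/2564 (p = (3031 + 4900)/(-2144 - 420) = 7931/(-2564) = 7931*(-1/2564) = -7931/2564 ≈ -3.0932)
1/p = 1/(-7931/2564) = -2564/7931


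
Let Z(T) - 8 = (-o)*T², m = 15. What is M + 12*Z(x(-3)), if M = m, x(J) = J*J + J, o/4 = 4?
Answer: -6801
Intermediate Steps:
o = 16 (o = 4*4 = 16)
x(J) = J + J² (x(J) = J² + J = J + J²)
M = 15
Z(T) = 8 - 16*T² (Z(T) = 8 + (-1*16)*T² = 8 - 16*T²)
M + 12*Z(x(-3)) = 15 + 12*(8 - 16*9*(1 - 3)²) = 15 + 12*(8 - 16*(-3*(-2))²) = 15 + 12*(8 - 16*6²) = 15 + 12*(8 - 16*36) = 15 + 12*(8 - 576) = 15 + 12*(-568) = 15 - 6816 = -6801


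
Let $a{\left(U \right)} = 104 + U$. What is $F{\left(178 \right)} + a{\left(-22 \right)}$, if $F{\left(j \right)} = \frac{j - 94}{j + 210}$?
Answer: $\frac{7975}{97} \approx 82.217$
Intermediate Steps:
$F{\left(j \right)} = \frac{-94 + j}{210 + j}$
$F{\left(178 \right)} + a{\left(-22 \right)} = \frac{-94 + 178}{210 + 178} + \left(104 - 22\right) = \frac{1}{388} \cdot 84 + 82 = \frac{21}{97} + 82 = \frac{7975}{97}$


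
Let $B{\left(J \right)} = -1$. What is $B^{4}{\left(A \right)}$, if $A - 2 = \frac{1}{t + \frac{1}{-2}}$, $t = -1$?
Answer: $1$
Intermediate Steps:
$A = \frac{4}{3}$ ($A = 2 + \frac{1}{-1 + \frac{1}{-2}} = 2 + \frac{1}{-1 - \frac{1}{2}} = 2 + \frac{1}{- \frac{3}{2}} = 2 - \frac{2}{3} = \frac{4}{3} \approx 1.3333$)
$B^{4}{\left(A \right)} = \left(-1\right)^{4} = 1$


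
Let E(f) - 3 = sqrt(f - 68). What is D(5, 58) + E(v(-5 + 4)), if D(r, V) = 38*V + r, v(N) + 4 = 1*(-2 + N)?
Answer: 2212 + 5*I*sqrt(3) ≈ 2212.0 + 8.6602*I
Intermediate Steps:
v(N) = -6 + N (v(N) = -4 + 1*(-2 + N) = -4 + (-2 + N) = -6 + N)
E(f) = 3 + sqrt(-68 + f) (E(f) = 3 + sqrt(f - 68) = 3 + sqrt(-68 + f))
D(r, V) = r + 38*V
D(5, 58) + E(v(-5 + 4)) = (5 + 38*58) + (3 + sqrt(-68 + (-6 + (-5 + 4)))) = (5 + 2204) + (3 + sqrt(-68 + (-6 - 1))) = 2209 + (3 + sqrt(-68 - 7)) = 2209 + (3 + sqrt(-75)) = 2209 + (3 + 5*I*sqrt(3)) = 2212 + 5*I*sqrt(3)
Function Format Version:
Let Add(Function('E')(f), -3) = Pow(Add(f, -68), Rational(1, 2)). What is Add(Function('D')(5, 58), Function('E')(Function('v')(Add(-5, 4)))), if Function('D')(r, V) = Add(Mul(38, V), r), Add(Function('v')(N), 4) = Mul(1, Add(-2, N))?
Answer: Add(2212, Mul(5, I, Pow(3, Rational(1, 2)))) ≈ Add(2212.0, Mul(8.6602, I))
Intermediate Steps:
Function('v')(N) = Add(-6, N) (Function('v')(N) = Add(-4, Mul(1, Add(-2, N))) = Add(-4, Add(-2, N)) = Add(-6, N))
Function('E')(f) = Add(3, Pow(Add(-68, f), Rational(1, 2))) (Function('E')(f) = Add(3, Pow(Add(f, -68), Rational(1, 2))) = Add(3, Pow(Add(-68, f), Rational(1, 2))))
Function('D')(r, V) = Add(r, Mul(38, V))
Add(Function('D')(5, 58), Function('E')(Function('v')(Add(-5, 4)))) = Add(Add(5, Mul(38, 58)), Add(3, Pow(Add(-68, Add(-6, Add(-5, 4))), Rational(1, 2)))) = Add(Add(5, 2204), Add(3, Pow(Add(-68, Add(-6, -1)), Rational(1, 2)))) = Add(2209, Add(3, Pow(Add(-68, -7), Rational(1, 2)))) = Add(2209, Add(3, Pow(-75, Rational(1, 2)))) = Add(2209, Add(3, Mul(5, I, Pow(3, Rational(1, 2))))) = Add(2212, Mul(5, I, Pow(3, Rational(1, 2))))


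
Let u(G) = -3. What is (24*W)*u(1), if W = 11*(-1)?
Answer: 792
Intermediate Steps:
W = -11
(24*W)*u(1) = (24*(-11))*(-3) = -264*(-3) = 792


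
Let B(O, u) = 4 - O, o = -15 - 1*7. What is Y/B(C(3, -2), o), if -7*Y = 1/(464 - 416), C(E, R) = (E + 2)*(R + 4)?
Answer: 1/2016 ≈ 0.00049603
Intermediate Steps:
o = -22 (o = -15 - 7 = -22)
C(E, R) = (2 + E)*(4 + R)
Y = -1/336 (Y = -1/(7*(464 - 416)) = -1/7/48 = -1/7*1/48 = -1/336 ≈ -0.0029762)
Y/B(C(3, -2), o) = -1/(336*(4 - (8 + 2*(-2) + 4*3 + 3*(-2)))) = -1/(336*(4 - (8 - 4 + 12 - 6))) = -1/(336*(4 - 1*10)) = -1/(336*(4 - 10)) = -1/336/(-6) = -1/336*(-1/6) = 1/2016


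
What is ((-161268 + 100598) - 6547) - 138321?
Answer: -205538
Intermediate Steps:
((-161268 + 100598) - 6547) - 138321 = (-60670 - 6547) - 138321 = -67217 - 138321 = -205538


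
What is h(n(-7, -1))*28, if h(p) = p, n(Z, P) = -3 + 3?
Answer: 0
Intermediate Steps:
n(Z, P) = 0
h(n(-7, -1))*28 = 0*28 = 0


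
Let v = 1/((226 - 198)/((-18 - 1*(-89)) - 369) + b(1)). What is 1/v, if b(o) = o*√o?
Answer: 135/149 ≈ 0.90604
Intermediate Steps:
b(o) = o^(3/2)
v = 149/135 (v = 1/((226 - 198)/((-18 - 1*(-89)) - 369) + 1^(3/2)) = 1/(28/((-18 + 89) - 369) + 1) = 1/(28/(71 - 369) + 1) = 1/(28/(-298) + 1) = 1/(28*(-1/298) + 1) = 1/(-14/149 + 1) = 1/(135/149) = 149/135 ≈ 1.1037)
1/v = 1/(149/135) = 135/149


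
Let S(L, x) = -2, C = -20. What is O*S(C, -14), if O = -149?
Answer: 298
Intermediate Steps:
O*S(C, -14) = -149*(-2) = 298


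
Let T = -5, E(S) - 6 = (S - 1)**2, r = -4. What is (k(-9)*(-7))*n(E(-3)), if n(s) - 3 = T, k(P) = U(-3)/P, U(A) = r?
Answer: 56/9 ≈ 6.2222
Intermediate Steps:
U(A) = -4
k(P) = -4/P
E(S) = 6 + (-1 + S)**2 (E(S) = 6 + (S - 1)**2 = 6 + (-1 + S)**2)
n(s) = -2 (n(s) = 3 - 5 = -2)
(k(-9)*(-7))*n(E(-3)) = (-4/(-9)*(-7))*(-2) = (-4*(-1/9)*(-7))*(-2) = ((4/9)*(-7))*(-2) = -28/9*(-2) = 56/9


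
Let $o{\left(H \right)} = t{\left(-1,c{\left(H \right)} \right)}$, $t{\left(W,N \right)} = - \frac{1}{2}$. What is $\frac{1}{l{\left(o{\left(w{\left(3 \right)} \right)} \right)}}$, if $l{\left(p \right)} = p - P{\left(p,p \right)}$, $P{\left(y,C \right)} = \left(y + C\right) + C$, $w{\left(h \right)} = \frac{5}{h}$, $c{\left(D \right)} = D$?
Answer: $1$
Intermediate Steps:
$t{\left(W,N \right)} = - \frac{1}{2}$ ($t{\left(W,N \right)} = \left(-1\right) \frac{1}{2} = - \frac{1}{2}$)
$P{\left(y,C \right)} = y + 2 C$ ($P{\left(y,C \right)} = \left(C + y\right) + C = y + 2 C$)
$o{\left(H \right)} = - \frac{1}{2}$
$l{\left(p \right)} = - 2 p$ ($l{\left(p \right)} = p - \left(p + 2 p\right) = p - 3 p = - 2 p$)
$\frac{1}{l{\left(o{\left(w{\left(3 \right)} \right)} \right)}} = \frac{1}{\left(-2\right) \left(- \frac{1}{2}\right)} = 1^{-1} = 1$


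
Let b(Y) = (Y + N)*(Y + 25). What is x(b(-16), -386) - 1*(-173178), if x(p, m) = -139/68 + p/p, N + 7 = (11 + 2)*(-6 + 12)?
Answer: 11776033/68 ≈ 1.7318e+5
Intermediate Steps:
N = 71 (N = -7 + (11 + 2)*(-6 + 12) = -7 + 13*6 = -7 + 78 = 71)
b(Y) = (25 + Y)*(71 + Y) (b(Y) = (Y + 71)*(Y + 25) = (71 + Y)*(25 + Y) = (25 + Y)*(71 + Y))
x(p, m) = -71/68 (x(p, m) = -139*1/68 + 1 = -139/68 + 1 = -71/68)
x(b(-16), -386) - 1*(-173178) = -71/68 - 1*(-173178) = -71/68 + 173178 = 11776033/68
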